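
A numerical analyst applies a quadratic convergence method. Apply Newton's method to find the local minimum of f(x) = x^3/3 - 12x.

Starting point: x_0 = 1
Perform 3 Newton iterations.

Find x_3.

f(x) = x^3/3 - 12x
f'(x) = x^2 - 12, f''(x) = 2x
Newton update: x_{n+1} = x_n - (x_n^2 - 12)/(2*x_n)
Step 1: x_0 = 1, f'=-11, f''=2, x_1 = 13/2
Step 2: x_1 = 13/2, f'=121/4, f''=13, x_2 = 217/52
Step 3: x_2 = 217/52, f'=14641/2704, f''=217/26, x_3 = 79537/22568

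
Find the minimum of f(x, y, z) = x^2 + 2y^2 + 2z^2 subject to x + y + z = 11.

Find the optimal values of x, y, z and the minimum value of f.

Using Lagrange multipliers on f = x^2 + 2y^2 + 2z^2 with constraint x + y + z = 11:
Conditions: 2*1*x = lambda, 2*2*y = lambda, 2*2*z = lambda
So x = lambda/2, y = lambda/4, z = lambda/4
Substituting into constraint: lambda * (1) = 11
lambda = 11
x = 11/2, y = 11/4, z = 11/4
Minimum value = 121/2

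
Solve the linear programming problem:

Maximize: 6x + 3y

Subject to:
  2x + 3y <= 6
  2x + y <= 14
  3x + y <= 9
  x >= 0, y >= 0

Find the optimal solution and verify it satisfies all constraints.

Feasible vertices: (0, 0), (0, 2), (3, 0)
Objective 6x + 3y at each vertex:
  (0, 0): 0
  (0, 2): 6
  (3, 0): 18
Maximum is 18 at (3, 0).
Verify constraints at (x, y) = (3, 0):
  2*3 + 3*0 = 6 <= 6 (active)
  2*3 + 1*0 = 6 <= 14
  3*3 + 1*0 = 9 <= 9 (active)
  x = 3 >= 0, y = 0 >= 0. All constraints satisfied.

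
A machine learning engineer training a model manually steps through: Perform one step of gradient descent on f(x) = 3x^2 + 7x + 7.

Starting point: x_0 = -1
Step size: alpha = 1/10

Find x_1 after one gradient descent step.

f(x) = 3x^2 + 7x + 7
f'(x) = 6x + 7
f'(-1) = 6*-1 + (7) = 1
x_1 = x_0 - alpha * f'(x_0) = -1 - 1/10 * 1 = -11/10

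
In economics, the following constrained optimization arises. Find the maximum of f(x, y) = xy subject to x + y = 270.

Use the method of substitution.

Substitute y = 270 - x into f(x,y) = xy:
g(x) = x(270 - x) = 270x - x^2
g'(x) = 270 - 2x = 0  =>  x = 135
y = 270 - 135 = 135
Maximum value = 135 * 135 = 18225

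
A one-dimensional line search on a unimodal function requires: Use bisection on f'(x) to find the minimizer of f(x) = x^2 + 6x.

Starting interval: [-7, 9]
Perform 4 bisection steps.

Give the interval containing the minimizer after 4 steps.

Finding critical point of f(x) = x^2 + 6x using bisection on f'(x) = 2x + 6.
f'(x) = 0 when x = -3.
Starting interval: [-7, 9]
Step 1: mid = 1, f'(mid) = 8, new interval = [-7, 1]
Step 2: mid = -3, f'(mid) = 0, new interval = [-3, -3]
Step 3: mid = -3, f'(mid) = 0, new interval = [-3, -3]
Step 4: mid = -3, f'(mid) = 0, new interval = [-3, -3]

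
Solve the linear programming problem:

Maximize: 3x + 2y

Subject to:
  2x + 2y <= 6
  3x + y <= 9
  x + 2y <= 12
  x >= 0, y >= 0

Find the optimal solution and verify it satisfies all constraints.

Feasible vertices: (0, 0), (0, 3), (3, 0)
Objective 3x + 2y at each vertex:
  (0, 0): 0
  (0, 3): 6
  (3, 0): 9
Maximum is 9 at (3, 0).
Verify constraints at (x, y) = (3, 0):
  2*3 + 2*0 = 6 <= 6 (active)
  3*3 + 1*0 = 9 <= 9 (active)
  1*3 + 2*0 = 3 <= 12
  x = 3 >= 0, y = 0 >= 0. All constraints satisfied.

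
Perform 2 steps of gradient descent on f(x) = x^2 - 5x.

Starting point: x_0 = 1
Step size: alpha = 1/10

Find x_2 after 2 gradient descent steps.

f(x) = x^2 - 5x, f'(x) = 2x + (-5)
Step 1: f'(1) = -3, x_1 = 1 - 1/10 * -3 = 13/10
Step 2: f'(13/10) = -12/5, x_2 = 13/10 - 1/10 * -12/5 = 77/50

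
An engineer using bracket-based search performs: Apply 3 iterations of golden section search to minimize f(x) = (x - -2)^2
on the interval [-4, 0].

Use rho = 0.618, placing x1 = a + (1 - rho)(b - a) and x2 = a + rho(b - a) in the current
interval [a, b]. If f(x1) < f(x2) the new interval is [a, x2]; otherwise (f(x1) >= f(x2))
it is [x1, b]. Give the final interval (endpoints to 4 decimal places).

Golden section search for min of f(x) = (x - -2)^2 on [-4, 0].
Each step: x1 = a + (1 - rho)(b - a), x2 = a + rho(b - a); if f(x1) < f(x2) keep [a, x2], otherwise keep [x1, b].
Step 1: [-4.0000, 0.0000], x1=-2.4720 (f=0.2228), x2=-1.5280 (f=0.2228); f(x1) = f(x2) (tie, not '<') => keep [-2.4720, 0.0000]
Step 2: [-2.4720, 0.0000], x1=-1.5277 (f=0.2231), x2=-0.9443 (f=1.1145); f(x1) < f(x2) => keep [-2.4720, -0.9443]
Step 3: [-2.4720, -0.9443], x1=-1.8884 (f=0.0125), x2=-1.5279 (f=0.2229); f(x1) < f(x2) => keep [-2.4720, -1.5279]
Final interval: [-2.4720, -1.5279]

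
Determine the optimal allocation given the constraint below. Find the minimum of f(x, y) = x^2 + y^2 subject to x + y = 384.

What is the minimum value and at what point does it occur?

Substitute y = 384 - x into f(x,y) = x^2 + y^2:
g(x) = x^2 + (384 - x)^2 = 2x^2 - 768x + 147456
g'(x) = 4x - 768 = 0  =>  x = 192
y = 384 - 192 = 192
Minimum value = 192^2 + 192^2 = 73728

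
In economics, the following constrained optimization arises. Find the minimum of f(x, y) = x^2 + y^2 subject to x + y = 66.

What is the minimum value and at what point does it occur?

Substitute y = 66 - x into f(x,y) = x^2 + y^2:
g(x) = x^2 + (66 - x)^2 = 2x^2 - 132x + 4356
g'(x) = 4x - 132 = 0  =>  x = 33
y = 66 - 33 = 33
Minimum value = 33^2 + 33^2 = 2178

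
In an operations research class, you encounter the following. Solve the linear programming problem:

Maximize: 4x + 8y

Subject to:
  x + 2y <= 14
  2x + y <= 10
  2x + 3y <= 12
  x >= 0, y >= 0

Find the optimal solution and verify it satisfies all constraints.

Feasible vertices: (0, 0), (0, 4), (9/2, 1), (5, 0)
Objective 4x + 8y at each vertex:
  (0, 0): 0
  (0, 4): 32
  (9/2, 1): 26
  (5, 0): 20
Maximum is 32 at (0, 4).
Verify constraints at (x, y) = (0, 4):
  1*0 + 2*4 = 8 <= 14
  2*0 + 1*4 = 4 <= 10
  2*0 + 3*4 = 12 <= 12 (active)
  x = 0 >= 0, y = 4 >= 0. All constraints satisfied.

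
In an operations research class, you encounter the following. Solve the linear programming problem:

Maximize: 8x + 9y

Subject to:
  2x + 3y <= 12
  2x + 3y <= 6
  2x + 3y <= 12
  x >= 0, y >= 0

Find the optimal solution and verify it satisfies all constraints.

Feasible vertices: (0, 0), (0, 2), (3, 0)
Objective 8x + 9y at each vertex:
  (0, 0): 0
  (0, 2): 18
  (3, 0): 24
Maximum is 24 at (3, 0).
Verify constraints at (x, y) = (3, 0):
  2*3 + 3*0 = 6 <= 12
  2*3 + 3*0 = 6 <= 6 (active)
  2*3 + 3*0 = 6 <= 12
  x = 3 >= 0, y = 0 >= 0. All constraints satisfied.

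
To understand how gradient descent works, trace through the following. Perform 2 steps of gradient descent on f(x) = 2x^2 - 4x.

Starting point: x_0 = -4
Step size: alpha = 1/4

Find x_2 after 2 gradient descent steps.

f(x) = 2x^2 - 4x, f'(x) = 4x + (-4)
Step 1: f'(-4) = -20, x_1 = -4 - 1/4 * -20 = 1
Step 2: f'(1) = 0, x_2 = 1 - 1/4 * 0 = 1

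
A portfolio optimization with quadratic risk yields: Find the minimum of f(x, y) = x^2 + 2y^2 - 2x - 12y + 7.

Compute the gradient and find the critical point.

f(x,y) = x^2 + 2y^2 - 2x - 12y + 7
df/dx = 2x + (-2) = 0  =>  x = 1
df/dy = 4y + (-12) = 0  =>  y = 3
f(1, 3) = 1*(1)^2 + 2*(3)^2 + -2*(1) + -12*(3) + 7 = -12
Hessian is diagonal with entries 2, 4 > 0, so this is a minimum.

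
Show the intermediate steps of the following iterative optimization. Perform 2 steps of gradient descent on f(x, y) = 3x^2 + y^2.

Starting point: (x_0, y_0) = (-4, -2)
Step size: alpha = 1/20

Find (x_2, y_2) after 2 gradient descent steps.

f(x,y) = 3x^2 + y^2
grad_x = 6x + 0y, grad_y = 2y + 0x
Step 1: grad = (-24, -4), (-14/5, -9/5)
Step 2: grad = (-84/5, -18/5), (-49/25, -81/50)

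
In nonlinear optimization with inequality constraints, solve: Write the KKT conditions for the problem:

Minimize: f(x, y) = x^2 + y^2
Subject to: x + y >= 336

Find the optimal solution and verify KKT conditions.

KKT conditions for min x^2 + y^2 s.t. x + y >= 336:
Stationarity: 2x = mu, 2y = mu
So x = y = mu/2.
Complementary slackness: mu*(x + y - 336) = 0
Primal feasibility: x + y >= 336; dual feasibility: mu >= 0
If mu = 0 then x = y = 0, but 0 + 0 < 336 is infeasible, so the constraint is active.
Constraint active: x + y = 2*(mu/2) = 336 => mu = 336
x = y = 168, f = 56448
Verify: stationarity 2*168 = 336 = mu; primal 168 + 168 = 336 >= 336; dual mu = 336 >= 0; complementary slackness 336*(336 - 336) = 0. All KKT conditions hold.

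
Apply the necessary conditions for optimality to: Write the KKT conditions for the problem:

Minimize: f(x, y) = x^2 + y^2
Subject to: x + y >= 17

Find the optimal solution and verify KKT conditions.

KKT conditions for min x^2 + y^2 s.t. x + y >= 17:
Stationarity: 2x = mu, 2y = mu
So x = y = mu/2.
Complementary slackness: mu*(x + y - 17) = 0
Primal feasibility: x + y >= 17; dual feasibility: mu >= 0
If mu = 0 then x = y = 0, but 0 + 0 < 17 is infeasible, so the constraint is active.
Constraint active: x + y = 2*(mu/2) = 17 => mu = 17
x = y = 17/2, f = 289/2
Verify: stationarity 2*(17/2) = 17 = mu; primal 17/2 + 17/2 = 17 >= 17; dual mu = 17 >= 0; complementary slackness 17*(17 - 17) = 0. All KKT conditions hold.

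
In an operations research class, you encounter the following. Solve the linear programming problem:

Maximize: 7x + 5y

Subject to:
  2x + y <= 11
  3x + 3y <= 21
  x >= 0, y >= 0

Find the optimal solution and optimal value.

Feasible vertices: (0, 0), (0, 7), (4, 3), (11/2, 0)
Objective 7x + 5y at each:
  (0, 0): 0
  (0, 7): 35
  (4, 3): 43
  (11/2, 0): 77/2
Maximum is 43 at (4, 3).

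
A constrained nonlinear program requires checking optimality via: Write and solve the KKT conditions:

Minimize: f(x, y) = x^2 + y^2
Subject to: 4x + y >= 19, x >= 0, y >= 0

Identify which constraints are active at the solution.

KKT conditions for min x^2 + y^2 s.t. 4x + 1y >= 19, x >= 0, y >= 0:
Stationarity: 2x = mu*4 + mu_x, 2y = mu*1 + mu_y, with mu, mu_x, mu_y >= 0
Complementary slackness: mu*(4x + y - 19) = 0, mu_x*x = 0, mu_y*y = 0
(0, 0) is infeasible (4*0 + 1*0 < 19), so if mu = 0 stationarity would force x = mu_x/2 >= 0, y = mu_y/2 >= 0 with mu_x*x = mu_y*y = 0, i.e. x = y = 0: contradiction. Hence mu > 0 and 4x + y = 19 is active.
Try x > 0, y > 0 (so mu_x = mu_y = 0): x = 4*mu/2, y = 1*mu/2
Substitute: 4*(4*mu/2) + 1*(1*mu/2) = 19
  mu*17/2 = 19 => mu = 38/17
x* = 76/17 > 0, y* = 19/17 > 0, consistent with mu_x = mu_y = 0.
f is convex and the constraints are linear, so this KKT point is the global minimum.
f* = 361/17
Active constraints: 4x + y >= 19 (holds with equality, mu = 38/17 > 0); x >= 0 and y >= 0 are inactive (mu_x = mu_y = 0).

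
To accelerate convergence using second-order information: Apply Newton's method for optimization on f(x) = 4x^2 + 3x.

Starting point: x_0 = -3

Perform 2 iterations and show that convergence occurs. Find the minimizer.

f(x) = 4x^2 + 3x, f'(x) = 8x + (3), f''(x) = 8
Step 1: f'(-3) = -21, x_1 = -3 - -21/8 = -3/8
Step 2: f'(-3/8) = 0, x_2 = -3/8 (converged)
Newton's method converges in 1 step for quadratics.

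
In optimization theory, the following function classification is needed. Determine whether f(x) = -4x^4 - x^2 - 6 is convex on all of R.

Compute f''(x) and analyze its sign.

f(x) = -4x^4 - x^2 - 6
f'(x) = -16x^3 + -2x
f''(x) = -48x^2 + -2
f''(x) = -48x^2 + -2 <= -2 < 0 for all x
Therefore, f is concave on R.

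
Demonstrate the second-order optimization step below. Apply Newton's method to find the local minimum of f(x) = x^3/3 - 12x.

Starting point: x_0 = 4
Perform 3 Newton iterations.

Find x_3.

f(x) = x^3/3 - 12x
f'(x) = x^2 - 12, f''(x) = 2x
Newton update: x_{n+1} = x_n - (x_n^2 - 12)/(2*x_n)
Step 1: x_0 = 4, f'=4, f''=8, x_1 = 7/2
Step 2: x_1 = 7/2, f'=1/4, f''=7, x_2 = 97/28
Step 3: x_2 = 97/28, f'=1/784, f''=97/14, x_3 = 18817/5432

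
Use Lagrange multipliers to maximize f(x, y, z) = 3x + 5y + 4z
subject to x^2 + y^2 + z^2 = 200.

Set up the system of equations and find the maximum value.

Lagrange conditions: 3 = 2*lambda*x, 5 = 2*lambda*y, 4 = 2*lambda*z
So x:3 = y:5 = z:4, i.e. x = 3t, y = 5t, z = 4t
Constraint: t^2*(3^2 + 5^2 + 4^2) = 200
  t^2 * 50 = 200  =>  t = sqrt(4)
Maximum = 3*3t + 5*5t + 4*4t = 50*sqrt(4) = 100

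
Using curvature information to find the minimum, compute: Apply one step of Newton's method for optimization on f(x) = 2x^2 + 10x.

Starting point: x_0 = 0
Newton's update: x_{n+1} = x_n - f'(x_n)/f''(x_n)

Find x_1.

f(x) = 2x^2 + 10x
f'(x) = 4x + (10), f''(x) = 4
Newton step: x_1 = x_0 - f'(x_0)/f''(x_0)
f'(0) = 10
x_1 = 0 - 10/4 = -5/2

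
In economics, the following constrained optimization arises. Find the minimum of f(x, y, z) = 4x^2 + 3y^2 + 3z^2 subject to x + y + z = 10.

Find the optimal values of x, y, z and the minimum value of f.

Using Lagrange multipliers on f = 4x^2 + 3y^2 + 3z^2 with constraint x + y + z = 10:
Conditions: 2*4*x = lambda, 2*3*y = lambda, 2*3*z = lambda
So x = lambda/8, y = lambda/6, z = lambda/6
Substituting into constraint: lambda * (11/24) = 10
lambda = 240/11
x = 30/11, y = 40/11, z = 40/11
Minimum value = 1200/11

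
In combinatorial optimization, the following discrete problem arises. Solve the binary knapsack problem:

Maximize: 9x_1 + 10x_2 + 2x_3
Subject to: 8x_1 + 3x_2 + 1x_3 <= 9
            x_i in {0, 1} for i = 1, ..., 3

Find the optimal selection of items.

Items: item 1 (v=9, w=8), item 2 (v=10, w=3), item 3 (v=2, w=1)
Capacity: 9
Checking all 8 subsets (w = total weight, v = total value):
  {}: w = 0, v = 0
  {1}: w = 8, v = 9
  {2}: w = 3, v = 10
  {3}: w = 1, v = 2
  {1, 2}: w = 11 > 9, infeasible
  {1, 3}: w = 9, v = 11
  {2, 3}: w = 4, v = 12
  {1, 2, 3}: w = 12 > 9, infeasible
Best feasible subset: items [2, 3]
Total weight: 4 <= 9, total value: 12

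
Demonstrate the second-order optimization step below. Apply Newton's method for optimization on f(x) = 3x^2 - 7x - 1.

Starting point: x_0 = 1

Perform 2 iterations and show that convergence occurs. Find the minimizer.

f(x) = 3x^2 - 7x - 1, f'(x) = 6x + (-7), f''(x) = 6
Step 1: f'(1) = -1, x_1 = 1 - -1/6 = 7/6
Step 2: f'(7/6) = 0, x_2 = 7/6 (converged)
Newton's method converges in 1 step for quadratics.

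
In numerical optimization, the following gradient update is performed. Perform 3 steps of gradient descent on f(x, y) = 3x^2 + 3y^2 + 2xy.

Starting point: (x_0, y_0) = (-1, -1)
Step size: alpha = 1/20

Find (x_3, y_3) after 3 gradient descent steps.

f(x,y) = 3x^2 + 3y^2 + 2xy
grad_x = 6x + 2y, grad_y = 6y + 2x
Step 1: grad = (-8, -8), (-3/5, -3/5)
Step 2: grad = (-24/5, -24/5), (-9/25, -9/25)
Step 3: grad = (-72/25, -72/25), (-27/125, -27/125)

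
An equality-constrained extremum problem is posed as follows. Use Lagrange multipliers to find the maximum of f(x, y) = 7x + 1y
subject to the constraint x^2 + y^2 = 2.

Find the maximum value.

Set up Lagrange conditions: grad f = lambda * grad g
  7 = 2*lambda*x
  1 = 2*lambda*y
From these: x/y = 7/1, so x = 7t, y = 1t for some t.
Substitute into constraint: (7t)^2 + (1t)^2 = 2
  t^2 * 50 = 2
  t = sqrt(2/50)
Maximum = 7*x + 1*y = (7^2 + 1^2)*t = 50 * sqrt(2/50) = 10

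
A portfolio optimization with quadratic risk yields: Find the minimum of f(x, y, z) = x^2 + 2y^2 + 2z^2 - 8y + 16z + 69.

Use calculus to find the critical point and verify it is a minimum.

f(x,y,z) = x^2 + 2y^2 + 2z^2 - 8y + 16z + 69
df/dx = 2x + (0) = 0 => x = 0
df/dy = 4y + (-8) = 0 => y = 2
df/dz = 4z + (16) = 0 => z = -4
f(0,2,-4) = 1*(0)^2 + 2*(2)^2 + 2*(-4)^2 + -8*(2) + 16*(-4) + 69 = 29
Hessian is diagonal with entries 2, 4, 4 > 0, confirmed minimum.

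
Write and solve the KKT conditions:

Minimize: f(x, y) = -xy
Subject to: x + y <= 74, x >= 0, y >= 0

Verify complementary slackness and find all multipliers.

Problem: min -xy s.t. x + y <= 74 (multiplier lambda), x >= 0 (mu_x), y >= 0 (mu_y)
KKT stationarity: -y + lambda - mu_x = 0, -x + lambda - mu_y = 0, with lambda, mu_x, mu_y >= 0
Complementary slackness: lambda*(x + y - 74) = 0, mu_x*x = 0, mu_y*y = 0
If lambda = 0: y = -mu_x <= 0 and x = -mu_y <= 0 force x = y = 0 with f = 0; but x = y = 37 is feasible with f = -1369 < 0, so this is not the minimum. Hence lambda > 0 and x + y = 74.
Try x > 0, y > 0 (so mu_x = mu_y = 0): y = lambda, x = lambda => x = y = lambda
x + y = 74 => 2*lambda = 74 => lambda = 37
x* = y* = 37 > 0, consistent with mu_x = mu_y = 0.
(Any feasible point with x = 0 or y = 0 has f = 0 > -1369, so the minimum is not on those boundaries.)
min(-xy) = -1369 (i.e. max xy = 1369)
Multipliers: lambda = 37, mu_x = 0, mu_y = 0
Complementary slackness: lambda*(x + y - 74) = 37*(37 + 37 - 74) = 0, mu_x*x = 0*37 = 0, mu_y*y = 0*37 = 0. Satisfied.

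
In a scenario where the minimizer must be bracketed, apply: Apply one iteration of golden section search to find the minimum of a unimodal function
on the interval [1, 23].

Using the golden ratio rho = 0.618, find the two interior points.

Golden section search on [1, 23].
Golden ratio rho = 0.618 (approx).
Interior points:
  x_1 = 1 + (1-0.618)*22 = 9.4040
  x_2 = 1 + 0.618*22 = 14.5960
Compare f(x_1) and f(x_2) to determine which subinterval to keep.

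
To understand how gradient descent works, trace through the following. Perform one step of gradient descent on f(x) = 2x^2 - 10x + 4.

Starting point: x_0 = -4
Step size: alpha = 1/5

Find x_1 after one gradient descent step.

f(x) = 2x^2 - 10x + 4
f'(x) = 4x - 10
f'(-4) = 4*-4 + (-10) = -26
x_1 = x_0 - alpha * f'(x_0) = -4 - 1/5 * -26 = 6/5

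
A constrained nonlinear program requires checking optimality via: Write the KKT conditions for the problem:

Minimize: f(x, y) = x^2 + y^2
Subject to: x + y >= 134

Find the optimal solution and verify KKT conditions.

KKT conditions for min x^2 + y^2 s.t. x + y >= 134:
Stationarity: 2x = mu, 2y = mu
So x = y = mu/2.
Complementary slackness: mu*(x + y - 134) = 0
Primal feasibility: x + y >= 134; dual feasibility: mu >= 0
If mu = 0 then x = y = 0, but 0 + 0 < 134 is infeasible, so the constraint is active.
Constraint active: x + y = 2*(mu/2) = 134 => mu = 134
x = y = 67, f = 8978
Verify: stationarity 2*67 = 134 = mu; primal 67 + 67 = 134 >= 134; dual mu = 134 >= 0; complementary slackness 134*(134 - 134) = 0. All KKT conditions hold.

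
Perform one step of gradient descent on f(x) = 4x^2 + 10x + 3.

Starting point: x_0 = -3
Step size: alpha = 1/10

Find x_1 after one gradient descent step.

f(x) = 4x^2 + 10x + 3
f'(x) = 8x + 10
f'(-3) = 8*-3 + (10) = -14
x_1 = x_0 - alpha * f'(x_0) = -3 - 1/10 * -14 = -8/5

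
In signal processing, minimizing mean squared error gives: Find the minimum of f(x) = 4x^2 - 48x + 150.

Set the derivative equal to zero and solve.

f(x) = 4x^2 - 48x + 150
f'(x) = 8x + (-48) = 0
x = 48/8 = 6
f(6) = 6
Since f''(x) = 8 > 0, this is a minimum.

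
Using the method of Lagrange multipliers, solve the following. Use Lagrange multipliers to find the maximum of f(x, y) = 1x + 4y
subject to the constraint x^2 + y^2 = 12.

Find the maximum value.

Set up Lagrange conditions: grad f = lambda * grad g
  1 = 2*lambda*x
  4 = 2*lambda*y
From these: x/y = 1/4, so x = 1t, y = 4t for some t.
Substitute into constraint: (1t)^2 + (4t)^2 = 12
  t^2 * 17 = 12
  t = sqrt(12/17)
Maximum = 1*x + 4*y = (1^2 + 4^2)*t = 17 * sqrt(12/17) = sqrt(204)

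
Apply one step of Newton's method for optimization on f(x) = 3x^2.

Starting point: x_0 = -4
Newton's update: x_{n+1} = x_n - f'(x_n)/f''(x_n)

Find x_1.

f(x) = 3x^2
f'(x) = 6x + (0), f''(x) = 6
Newton step: x_1 = x_0 - f'(x_0)/f''(x_0)
f'(-4) = -24
x_1 = -4 - -24/6 = 0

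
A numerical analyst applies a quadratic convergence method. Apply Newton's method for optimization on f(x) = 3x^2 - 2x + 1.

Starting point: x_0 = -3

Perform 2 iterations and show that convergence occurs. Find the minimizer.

f(x) = 3x^2 - 2x + 1, f'(x) = 6x + (-2), f''(x) = 6
Step 1: f'(-3) = -20, x_1 = -3 - -20/6 = 1/3
Step 2: f'(1/3) = 0, x_2 = 1/3 (converged)
Newton's method converges in 1 step for quadratics.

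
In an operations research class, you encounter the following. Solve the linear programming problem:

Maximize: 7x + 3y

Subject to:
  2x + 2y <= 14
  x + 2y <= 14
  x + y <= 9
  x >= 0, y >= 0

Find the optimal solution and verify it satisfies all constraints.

Feasible vertices: (0, 0), (0, 7), (7, 0)
Objective 7x + 3y at each vertex:
  (0, 0): 0
  (0, 7): 21
  (7, 0): 49
Maximum is 49 at (7, 0).
Verify constraints at (x, y) = (7, 0):
  2*7 + 2*0 = 14 <= 14 (active)
  1*7 + 2*0 = 7 <= 14
  1*7 + 1*0 = 7 <= 9
  x = 7 >= 0, y = 0 >= 0. All constraints satisfied.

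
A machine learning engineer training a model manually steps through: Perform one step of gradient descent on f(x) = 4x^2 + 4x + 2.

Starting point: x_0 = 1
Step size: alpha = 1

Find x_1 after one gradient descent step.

f(x) = 4x^2 + 4x + 2
f'(x) = 8x + 4
f'(1) = 8*1 + (4) = 12
x_1 = x_0 - alpha * f'(x_0) = 1 - 1 * 12 = -11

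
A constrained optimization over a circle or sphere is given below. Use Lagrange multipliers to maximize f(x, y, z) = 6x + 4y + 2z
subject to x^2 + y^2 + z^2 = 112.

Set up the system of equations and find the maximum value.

Lagrange conditions: 6 = 2*lambda*x, 4 = 2*lambda*y, 2 = 2*lambda*z
So x:6 = y:4 = z:2, i.e. x = 6t, y = 4t, z = 2t
Constraint: t^2*(6^2 + 4^2 + 2^2) = 112
  t^2 * 56 = 112  =>  t = sqrt(2)
Maximum = 6*6t + 4*4t + 2*2t = 56*sqrt(2) = sqrt(6272)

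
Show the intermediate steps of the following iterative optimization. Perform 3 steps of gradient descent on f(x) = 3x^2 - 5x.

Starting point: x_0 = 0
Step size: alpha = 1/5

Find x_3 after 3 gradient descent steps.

f(x) = 3x^2 - 5x, f'(x) = 6x + (-5)
Step 1: f'(0) = -5, x_1 = 0 - 1/5 * -5 = 1
Step 2: f'(1) = 1, x_2 = 1 - 1/5 * 1 = 4/5
Step 3: f'(4/5) = -1/5, x_3 = 4/5 - 1/5 * -1/5 = 21/25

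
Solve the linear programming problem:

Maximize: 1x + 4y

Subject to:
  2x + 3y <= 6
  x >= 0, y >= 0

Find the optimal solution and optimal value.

The feasible region has vertices at [(0, 0), (3, 0), (0, 2)].
Checking objective 1x + 4y at each vertex:
  (0, 0): 1*0 + 4*0 = 0
  (3, 0): 1*3 + 4*0 = 3
  (0, 2): 1*0 + 4*2 = 8
Maximum is 8 at (0, 2).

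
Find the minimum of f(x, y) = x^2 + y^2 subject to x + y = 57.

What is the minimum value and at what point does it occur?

Substitute y = 57 - x into f(x,y) = x^2 + y^2:
g(x) = x^2 + (57 - x)^2 = 2x^2 - 114x + 3249
g'(x) = 4x - 114 = 0  =>  x = 57/2
y = 57 - 57/2 = 57/2
Minimum value = (57/2)^2 + (57/2)^2 = 3249/2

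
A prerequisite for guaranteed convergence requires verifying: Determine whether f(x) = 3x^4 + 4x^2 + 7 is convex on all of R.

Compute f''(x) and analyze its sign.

f(x) = 3x^4 + 4x^2 + 7
f'(x) = 12x^3 + 8x
f''(x) = 36x^2 + 8
f''(x) = 36x^2 + 8 >= 8 > 0 for all x
Therefore, f is convex on R.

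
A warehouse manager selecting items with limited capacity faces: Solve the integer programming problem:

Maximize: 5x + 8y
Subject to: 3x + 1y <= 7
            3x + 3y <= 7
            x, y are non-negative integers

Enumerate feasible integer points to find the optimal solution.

Constraint 1: 3x + 1y <= 7
Constraint 2: 3x + 3y <= 7
Feasible x range (need y >= 0): 0 <= x <= min(7/3, 7/3) => x in {0, ..., 2}.
Enumerate feasible integer points row by row (the coefficient of y is 8 > 0, so for each x the largest feasible y gives the best value):
  x = 0: y <= min((7 - 3*0)/1, (7 - 3*0)/3) => y in {0, ..., 2}; best 5*0 + 8*2 = 16
  x = 1: y <= min((7 - 3*1)/1, (7 - 3*1)/3) => y in {0, ..., 1}; best 5*1 + 8*1 = 13
  x = 2: y <= min((7 - 3*2)/1, (7 - 3*2)/3) => y in {0}; best 5*2 + 8*0 = 10
The maximum 5x + 8y = 16 is achieved at x = 0, y = 2.
Check: 3*0 + 1*2 = 2 <= 7 and 3*0 + 3*2 = 6 <= 7.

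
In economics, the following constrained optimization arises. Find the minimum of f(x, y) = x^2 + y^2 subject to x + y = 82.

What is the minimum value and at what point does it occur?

Substitute y = 82 - x into f(x,y) = x^2 + y^2:
g(x) = x^2 + (82 - x)^2 = 2x^2 - 164x + 6724
g'(x) = 4x - 164 = 0  =>  x = 41
y = 82 - 41 = 41
Minimum value = 41^2 + 41^2 = 3362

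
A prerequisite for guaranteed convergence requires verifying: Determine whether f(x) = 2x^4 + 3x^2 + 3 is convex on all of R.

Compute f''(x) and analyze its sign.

f(x) = 2x^4 + 3x^2 + 3
f'(x) = 8x^3 + 6x
f''(x) = 24x^2 + 6
f''(x) = 24x^2 + 6 >= 6 > 0 for all x
Therefore, f is convex on R.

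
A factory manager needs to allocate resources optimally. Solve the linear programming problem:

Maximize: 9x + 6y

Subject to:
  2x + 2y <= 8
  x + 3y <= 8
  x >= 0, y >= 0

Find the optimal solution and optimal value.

Feasible vertices: (0, 0), (0, 8/3), (2, 2), (4, 0)
Objective 9x + 6y at each:
  (0, 0): 0
  (0, 8/3): 16
  (2, 2): 30
  (4, 0): 36
Maximum is 36 at (4, 0).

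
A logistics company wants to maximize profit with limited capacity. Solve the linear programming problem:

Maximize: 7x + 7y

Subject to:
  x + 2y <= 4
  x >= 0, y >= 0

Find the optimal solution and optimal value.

The feasible region has vertices at [(0, 0), (4, 0), (0, 2)].
Checking objective 7x + 7y at each vertex:
  (0, 0): 7*0 + 7*0 = 0
  (4, 0): 7*4 + 7*0 = 28
  (0, 2): 7*0 + 7*2 = 14
Maximum is 28 at (4, 0).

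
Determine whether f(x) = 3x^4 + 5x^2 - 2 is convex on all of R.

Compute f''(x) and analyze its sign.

f(x) = 3x^4 + 5x^2 - 2
f'(x) = 12x^3 + 10x
f''(x) = 36x^2 + 10
f''(x) = 36x^2 + 10 >= 10 > 0 for all x
Therefore, f is convex on R.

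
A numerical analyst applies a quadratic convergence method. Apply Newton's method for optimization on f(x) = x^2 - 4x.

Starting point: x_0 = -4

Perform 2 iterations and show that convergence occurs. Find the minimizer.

f(x) = x^2 - 4x, f'(x) = 2x + (-4), f''(x) = 2
Step 1: f'(-4) = -12, x_1 = -4 - -12/2 = 2
Step 2: f'(2) = 0, x_2 = 2 (converged)
Newton's method converges in 1 step for quadratics.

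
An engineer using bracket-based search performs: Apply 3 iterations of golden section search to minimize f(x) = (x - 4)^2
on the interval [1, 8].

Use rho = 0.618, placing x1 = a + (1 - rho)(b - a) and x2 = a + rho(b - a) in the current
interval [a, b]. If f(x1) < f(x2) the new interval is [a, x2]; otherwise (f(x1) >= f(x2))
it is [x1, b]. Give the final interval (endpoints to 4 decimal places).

Golden section search for min of f(x) = (x - 4)^2 on [1, 8].
Each step: x1 = a + (1 - rho)(b - a), x2 = a + rho(b - a); if f(x1) < f(x2) keep [a, x2], otherwise keep [x1, b].
Step 1: [1.0000, 8.0000], x1=3.6740 (f=0.1063), x2=5.3260 (f=1.7583); f(x1) < f(x2) => keep [1.0000, 5.3260]
Step 2: [1.0000, 5.3260], x1=2.6525 (f=1.8157), x2=3.6735 (f=0.1066); f(x1) > f(x2) => keep [2.6525, 5.3260]
Step 3: [2.6525, 5.3260], x1=3.6738 (f=0.1064), x2=4.3047 (f=0.0929); f(x1) > f(x2) => keep [3.6738, 5.3260]
Final interval: [3.6738, 5.3260]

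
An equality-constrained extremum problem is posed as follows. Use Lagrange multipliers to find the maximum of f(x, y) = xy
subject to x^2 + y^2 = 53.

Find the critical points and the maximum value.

Lagrange conditions: y = 2*lambda*x and x = 2*lambda*y
If x = 0 then y = 0, violating the constraint, so x, y != 0.
Dividing: y/x = x/y => x^2 = y^2 => y = x or y = -x
Constraint: 2x^2 = 53 => x^2 = 53/2 => x = +/-sqrt(53/2)
Critical points: (sqrt(53/2), sqrt(53/2)), (-sqrt(53/2), -sqrt(53/2)), (sqrt(53/2), -sqrt(53/2)), (-sqrt(53/2), sqrt(53/2))
  y = x:  xy = x^2 = 53/2  at (sqrt(53/2), sqrt(53/2)) and (-sqrt(53/2), -sqrt(53/2))
  y = -x: xy = -x^2 = -53/2 at (sqrt(53/2), -sqrt(53/2)) and (-sqrt(53/2), sqrt(53/2))
Maximum xy = 53/2 at (sqrt(53/2), sqrt(53/2)) and (-sqrt(53/2), -sqrt(53/2))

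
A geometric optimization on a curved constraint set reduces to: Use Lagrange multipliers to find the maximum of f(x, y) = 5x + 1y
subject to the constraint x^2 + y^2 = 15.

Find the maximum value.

Set up Lagrange conditions: grad f = lambda * grad g
  5 = 2*lambda*x
  1 = 2*lambda*y
From these: x/y = 5/1, so x = 5t, y = 1t for some t.
Substitute into constraint: (5t)^2 + (1t)^2 = 15
  t^2 * 26 = 15
  t = sqrt(15/26)
Maximum = 5*x + 1*y = (5^2 + 1^2)*t = 26 * sqrt(15/26) = sqrt(390)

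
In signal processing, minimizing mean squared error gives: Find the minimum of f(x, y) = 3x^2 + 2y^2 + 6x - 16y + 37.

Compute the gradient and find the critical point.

f(x,y) = 3x^2 + 2y^2 + 6x - 16y + 37
df/dx = 6x + (6) = 0  =>  x = -1
df/dy = 4y + (-16) = 0  =>  y = 4
f(-1, 4) = 3*(-1)^2 + 2*(4)^2 + 6*(-1) + -16*(4) + 37 = 2
Hessian is diagonal with entries 6, 4 > 0, so this is a minimum.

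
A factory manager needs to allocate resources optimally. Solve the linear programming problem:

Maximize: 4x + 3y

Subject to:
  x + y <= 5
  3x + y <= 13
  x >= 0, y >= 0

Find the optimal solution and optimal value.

Feasible vertices: (0, 0), (0, 5), (4, 1), (13/3, 0)
Objective 4x + 3y at each:
  (0, 0): 0
  (0, 5): 15
  (4, 1): 19
  (13/3, 0): 52/3
Maximum is 19 at (4, 1).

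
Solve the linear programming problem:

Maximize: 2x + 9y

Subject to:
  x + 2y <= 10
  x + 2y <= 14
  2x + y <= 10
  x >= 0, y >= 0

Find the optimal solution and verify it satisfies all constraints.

Feasible vertices: (0, 0), (0, 5), (10/3, 10/3), (5, 0)
Objective 2x + 9y at each vertex:
  (0, 0): 0
  (0, 5): 45
  (10/3, 10/3): 110/3
  (5, 0): 10
Maximum is 45 at (0, 5).
Verify constraints at (x, y) = (0, 5):
  1*0 + 2*5 = 10 <= 10 (active)
  1*0 + 2*5 = 10 <= 14
  2*0 + 1*5 = 5 <= 10
  x = 0 >= 0, y = 5 >= 0. All constraints satisfied.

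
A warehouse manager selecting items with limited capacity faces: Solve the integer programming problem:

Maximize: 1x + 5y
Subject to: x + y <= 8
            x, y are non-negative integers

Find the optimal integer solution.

Objective: 1x + 5y, constraint: x + y <= 8
Coefficient of y is 5 > coefficient of x is 1, so allocate the entire budget to y.
Optimal: x = 0, y = 8, value = 40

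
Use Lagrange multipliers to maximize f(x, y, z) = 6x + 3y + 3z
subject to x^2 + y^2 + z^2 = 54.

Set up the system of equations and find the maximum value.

Lagrange conditions: 6 = 2*lambda*x, 3 = 2*lambda*y, 3 = 2*lambda*z
So x:6 = y:3 = z:3, i.e. x = 6t, y = 3t, z = 3t
Constraint: t^2*(6^2 + 3^2 + 3^2) = 54
  t^2 * 54 = 54  =>  t = sqrt(1)
Maximum = 6*6t + 3*3t + 3*3t = 54*sqrt(1) = 54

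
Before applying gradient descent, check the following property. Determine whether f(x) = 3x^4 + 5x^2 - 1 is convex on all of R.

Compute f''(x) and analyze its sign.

f(x) = 3x^4 + 5x^2 - 1
f'(x) = 12x^3 + 10x
f''(x) = 36x^2 + 10
f''(x) = 36x^2 + 10 >= 10 > 0 for all x
Therefore, f is convex on R.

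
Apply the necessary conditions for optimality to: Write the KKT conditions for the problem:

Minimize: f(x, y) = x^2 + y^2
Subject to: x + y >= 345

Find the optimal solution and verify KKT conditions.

KKT conditions for min x^2 + y^2 s.t. x + y >= 345:
Stationarity: 2x = mu, 2y = mu
So x = y = mu/2.
Complementary slackness: mu*(x + y - 345) = 0
Primal feasibility: x + y >= 345; dual feasibility: mu >= 0
If mu = 0 then x = y = 0, but 0 + 0 < 345 is infeasible, so the constraint is active.
Constraint active: x + y = 2*(mu/2) = 345 => mu = 345
x = y = 345/2, f = 119025/2
Verify: stationarity 2*(345/2) = 345 = mu; primal 345/2 + 345/2 = 345 >= 345; dual mu = 345 >= 0; complementary slackness 345*(345 - 345) = 0. All KKT conditions hold.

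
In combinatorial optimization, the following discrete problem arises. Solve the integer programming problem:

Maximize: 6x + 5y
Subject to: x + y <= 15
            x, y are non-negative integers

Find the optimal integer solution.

Objective: 6x + 5y, constraint: x + y <= 15
Coefficient of x is 6 >= coefficient of y is 5, so allocate the entire budget to x.
Optimal: x = 15, y = 0, value = 90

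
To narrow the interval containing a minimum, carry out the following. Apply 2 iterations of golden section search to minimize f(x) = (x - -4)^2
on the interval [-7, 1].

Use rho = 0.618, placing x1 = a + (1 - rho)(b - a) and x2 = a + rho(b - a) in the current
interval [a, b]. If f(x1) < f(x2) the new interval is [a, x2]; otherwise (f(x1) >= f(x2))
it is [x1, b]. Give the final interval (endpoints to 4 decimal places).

Golden section search for min of f(x) = (x - -4)^2 on [-7, 1].
Each step: x1 = a + (1 - rho)(b - a), x2 = a + rho(b - a); if f(x1) < f(x2) keep [a, x2], otherwise keep [x1, b].
Step 1: [-7.0000, 1.0000], x1=-3.9440 (f=0.0031), x2=-2.0560 (f=3.7791); f(x1) < f(x2) => keep [-7.0000, -2.0560]
Step 2: [-7.0000, -2.0560], x1=-5.1114 (f=1.2352), x2=-3.9446 (f=0.0031); f(x1) > f(x2) => keep [-5.1114, -2.0560]
Final interval: [-5.1114, -2.0560]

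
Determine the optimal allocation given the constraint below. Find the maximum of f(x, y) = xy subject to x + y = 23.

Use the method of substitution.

Substitute y = 23 - x into f(x,y) = xy:
g(x) = x(23 - x) = 23x - x^2
g'(x) = 23 - 2x = 0  =>  x = 23/2
y = 23 - 23/2 = 23/2
Maximum value = (23/2) * (23/2) = 529/4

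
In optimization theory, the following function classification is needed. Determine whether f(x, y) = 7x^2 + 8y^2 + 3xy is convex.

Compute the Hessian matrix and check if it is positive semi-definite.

f(x,y) = 7x^2 + 8y^2 + 3xy
Hessian H = [[14, 3], [3, 16]]
trace(H) = 30, det(H) = 215
Eigenvalues: (30 +/- sqrt(40)) / 2 = 18.16, 11.84
Since both eigenvalues > 0, f is convex.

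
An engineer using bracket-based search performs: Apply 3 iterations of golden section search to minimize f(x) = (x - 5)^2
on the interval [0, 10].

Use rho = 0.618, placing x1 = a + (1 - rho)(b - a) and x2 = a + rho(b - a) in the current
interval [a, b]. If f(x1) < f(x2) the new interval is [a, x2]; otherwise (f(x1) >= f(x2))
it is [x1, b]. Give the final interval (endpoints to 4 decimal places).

Golden section search for min of f(x) = (x - 5)^2 on [0, 10].
Each step: x1 = a + (1 - rho)(b - a), x2 = a + rho(b - a); if f(x1) < f(x2) keep [a, x2], otherwise keep [x1, b].
Step 1: [0.0000, 10.0000], x1=3.8200 (f=1.3924), x2=6.1800 (f=1.3924); f(x1) = f(x2) (tie, not '<') => keep [3.8200, 10.0000]
Step 2: [3.8200, 10.0000], x1=6.1808 (f=1.3942), x2=7.6392 (f=6.9656); f(x1) < f(x2) => keep [3.8200, 7.6392]
Step 3: [3.8200, 7.6392], x1=5.2789 (f=0.0778), x2=6.1803 (f=1.3931); f(x1) < f(x2) => keep [3.8200, 6.1803]
Final interval: [3.8200, 6.1803]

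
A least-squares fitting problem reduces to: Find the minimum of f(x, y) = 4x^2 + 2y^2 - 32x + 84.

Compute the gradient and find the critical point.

f(x,y) = 4x^2 + 2y^2 - 32x + 84
df/dx = 8x + (-32) = 0  =>  x = 4
df/dy = 4y + (0) = 0  =>  y = 0
f(4, 0) = 4*(4)^2 + 2*(0)^2 + -32*(4) + 84 = 20
Hessian is diagonal with entries 8, 4 > 0, so this is a minimum.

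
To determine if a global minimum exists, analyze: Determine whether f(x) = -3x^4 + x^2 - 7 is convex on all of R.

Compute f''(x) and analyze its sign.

f(x) = -3x^4 + x^2 - 7
f'(x) = -12x^3 + 2x
f''(x) = -36x^2 + 2
f''(x) = -36x^2 + 2 -> -inf as |x| -> inf
Therefore, f is not globally convex on R.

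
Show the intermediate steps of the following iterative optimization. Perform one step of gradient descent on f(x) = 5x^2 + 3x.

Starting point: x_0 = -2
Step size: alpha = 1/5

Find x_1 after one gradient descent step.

f(x) = 5x^2 + 3x
f'(x) = 10x + 3
f'(-2) = 10*-2 + (3) = -17
x_1 = x_0 - alpha * f'(x_0) = -2 - 1/5 * -17 = 7/5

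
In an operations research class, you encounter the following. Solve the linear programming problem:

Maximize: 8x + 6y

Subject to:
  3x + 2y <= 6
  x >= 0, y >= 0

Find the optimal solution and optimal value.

The feasible region has vertices at [(0, 0), (2, 0), (0, 3)].
Checking objective 8x + 6y at each vertex:
  (0, 0): 8*0 + 6*0 = 0
  (2, 0): 8*2 + 6*0 = 16
  (0, 3): 8*0 + 6*3 = 18
Maximum is 18 at (0, 3).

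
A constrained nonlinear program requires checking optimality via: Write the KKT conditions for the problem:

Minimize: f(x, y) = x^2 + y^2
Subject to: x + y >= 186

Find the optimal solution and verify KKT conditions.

KKT conditions for min x^2 + y^2 s.t. x + y >= 186:
Stationarity: 2x = mu, 2y = mu
So x = y = mu/2.
Complementary slackness: mu*(x + y - 186) = 0
Primal feasibility: x + y >= 186; dual feasibility: mu >= 0
If mu = 0 then x = y = 0, but 0 + 0 < 186 is infeasible, so the constraint is active.
Constraint active: x + y = 2*(mu/2) = 186 => mu = 186
x = y = 93, f = 17298
Verify: stationarity 2*93 = 186 = mu; primal 93 + 93 = 186 >= 186; dual mu = 186 >= 0; complementary slackness 186*(186 - 186) = 0. All KKT conditions hold.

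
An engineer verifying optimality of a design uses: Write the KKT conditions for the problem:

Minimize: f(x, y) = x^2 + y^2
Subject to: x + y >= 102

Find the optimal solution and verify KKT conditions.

KKT conditions for min x^2 + y^2 s.t. x + y >= 102:
Stationarity: 2x = mu, 2y = mu
So x = y = mu/2.
Complementary slackness: mu*(x + y - 102) = 0
Primal feasibility: x + y >= 102; dual feasibility: mu >= 0
If mu = 0 then x = y = 0, but 0 + 0 < 102 is infeasible, so the constraint is active.
Constraint active: x + y = 2*(mu/2) = 102 => mu = 102
x = y = 51, f = 5202
Verify: stationarity 2*51 = 102 = mu; primal 51 + 51 = 102 >= 102; dual mu = 102 >= 0; complementary slackness 102*(102 - 102) = 0. All KKT conditions hold.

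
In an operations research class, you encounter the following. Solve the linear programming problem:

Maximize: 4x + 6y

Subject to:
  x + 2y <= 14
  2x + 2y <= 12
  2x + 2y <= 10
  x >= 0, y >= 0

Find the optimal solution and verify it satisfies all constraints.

Feasible vertices: (0, 0), (0, 5), (5, 0)
Objective 4x + 6y at each vertex:
  (0, 0): 0
  (0, 5): 30
  (5, 0): 20
Maximum is 30 at (0, 5).
Verify constraints at (x, y) = (0, 5):
  1*0 + 2*5 = 10 <= 14
  2*0 + 2*5 = 10 <= 12
  2*0 + 2*5 = 10 <= 10 (active)
  x = 0 >= 0, y = 5 >= 0. All constraints satisfied.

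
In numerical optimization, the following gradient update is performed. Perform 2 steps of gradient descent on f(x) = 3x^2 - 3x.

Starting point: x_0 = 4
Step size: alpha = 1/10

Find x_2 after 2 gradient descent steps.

f(x) = 3x^2 - 3x, f'(x) = 6x + (-3)
Step 1: f'(4) = 21, x_1 = 4 - 1/10 * 21 = 19/10
Step 2: f'(19/10) = 42/5, x_2 = 19/10 - 1/10 * 42/5 = 53/50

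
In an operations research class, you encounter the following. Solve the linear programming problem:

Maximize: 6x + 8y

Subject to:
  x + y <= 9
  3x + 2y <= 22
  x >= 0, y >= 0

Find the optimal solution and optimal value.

Feasible vertices: (0, 0), (0, 9), (4, 5), (22/3, 0)
Objective 6x + 8y at each:
  (0, 0): 0
  (0, 9): 72
  (4, 5): 64
  (22/3, 0): 44
Maximum is 72 at (0, 9).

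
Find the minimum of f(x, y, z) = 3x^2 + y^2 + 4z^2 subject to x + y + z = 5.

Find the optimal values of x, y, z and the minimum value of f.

Using Lagrange multipliers on f = 3x^2 + y^2 + 4z^2 with constraint x + y + z = 5:
Conditions: 2*3*x = lambda, 2*1*y = lambda, 2*4*z = lambda
So x = lambda/6, y = lambda/2, z = lambda/8
Substituting into constraint: lambda * (19/24) = 5
lambda = 120/19
x = 20/19, y = 60/19, z = 15/19
Minimum value = 300/19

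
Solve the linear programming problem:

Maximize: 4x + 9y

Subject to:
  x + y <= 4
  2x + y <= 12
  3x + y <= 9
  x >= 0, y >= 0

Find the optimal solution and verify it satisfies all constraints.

Feasible vertices: (0, 0), (0, 4), (5/2, 3/2), (3, 0)
Objective 4x + 9y at each vertex:
  (0, 0): 0
  (0, 4): 36
  (5/2, 3/2): 47/2
  (3, 0): 12
Maximum is 36 at (0, 4).
Verify constraints at (x, y) = (0, 4):
  1*0 + 1*4 = 4 <= 4 (active)
  2*0 + 1*4 = 4 <= 12
  3*0 + 1*4 = 4 <= 9
  x = 0 >= 0, y = 4 >= 0. All constraints satisfied.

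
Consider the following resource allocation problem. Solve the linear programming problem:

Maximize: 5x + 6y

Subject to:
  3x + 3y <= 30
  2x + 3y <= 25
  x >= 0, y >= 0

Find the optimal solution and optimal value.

Feasible vertices: (0, 0), (0, 25/3), (5, 5), (10, 0)
Objective 5x + 6y at each:
  (0, 0): 0
  (0, 25/3): 50
  (5, 5): 55
  (10, 0): 50
Maximum is 55 at (5, 5).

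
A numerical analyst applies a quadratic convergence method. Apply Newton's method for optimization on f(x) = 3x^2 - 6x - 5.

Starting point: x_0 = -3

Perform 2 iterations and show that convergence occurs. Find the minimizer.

f(x) = 3x^2 - 6x - 5, f'(x) = 6x + (-6), f''(x) = 6
Step 1: f'(-3) = -24, x_1 = -3 - -24/6 = 1
Step 2: f'(1) = 0, x_2 = 1 (converged)
Newton's method converges in 1 step for quadratics.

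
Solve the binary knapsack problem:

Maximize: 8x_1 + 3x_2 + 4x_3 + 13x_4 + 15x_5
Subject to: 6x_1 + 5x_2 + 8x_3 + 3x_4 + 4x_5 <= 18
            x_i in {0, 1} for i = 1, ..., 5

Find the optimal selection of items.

Items: item 1 (v=8, w=6), item 2 (v=3, w=5), item 3 (v=4, w=8), item 4 (v=13, w=3), item 5 (v=15, w=4)
Capacity: 18
Checking all 32 subsets (w = total weight, v = total value):
  {}: w = 0, v = 0
  {1}: w = 6, v = 8
  {2}: w = 5, v = 3
  {3}: w = 8, v = 4
  {4}: w = 3, v = 13
  {5}: w = 4, v = 15
  {1, 2}: w = 11, v = 11
  {1, 3}: w = 14, v = 12
  {1, 4}: w = 9, v = 21
  {1, 5}: w = 10, v = 23
  {2, 3}: w = 13, v = 7
  {2, 4}: w = 8, v = 16
  {2, 5}: w = 9, v = 18
  {3, 4}: w = 11, v = 17
  {3, 5}: w = 12, v = 19
  {4, 5}: w = 7, v = 28
  {1, 2, 3}: w = 19 > 18, infeasible
  {1, 2, 4}: w = 14, v = 24
  {1, 2, 5}: w = 15, v = 26
  {1, 3, 4}: w = 17, v = 25
  {1, 3, 5}: w = 18, v = 27
  {1, 4, 5}: w = 13, v = 36
  {2, 3, 4}: w = 16, v = 20
  {2, 3, 5}: w = 17, v = 22
  {2, 4, 5}: w = 12, v = 31
  {3, 4, 5}: w = 15, v = 32
  {1, 2, 3, 4}: w = 22 > 18, infeasible
  {1, 2, 3, 5}: w = 23 > 18, infeasible
  {1, 2, 4, 5}: w = 18, v = 39
  {1, 3, 4, 5}: w = 21 > 18, infeasible
  {2, 3, 4, 5}: w = 20 > 18, infeasible
  {1, 2, 3, 4, 5}: w = 26 > 18, infeasible
Best feasible subset: items [1, 2, 4, 5]
Total weight: 18 <= 18, total value: 39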